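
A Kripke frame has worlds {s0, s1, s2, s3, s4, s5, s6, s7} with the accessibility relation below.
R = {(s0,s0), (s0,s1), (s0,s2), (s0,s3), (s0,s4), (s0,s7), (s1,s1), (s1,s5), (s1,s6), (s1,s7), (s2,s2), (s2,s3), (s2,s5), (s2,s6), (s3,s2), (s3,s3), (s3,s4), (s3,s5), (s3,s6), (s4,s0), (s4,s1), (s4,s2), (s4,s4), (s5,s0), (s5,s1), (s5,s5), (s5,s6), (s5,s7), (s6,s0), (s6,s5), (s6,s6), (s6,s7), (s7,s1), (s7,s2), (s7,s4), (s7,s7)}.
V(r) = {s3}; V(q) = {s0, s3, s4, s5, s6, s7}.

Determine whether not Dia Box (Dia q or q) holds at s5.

At s5: Dia Box (Dia q or q) is true, so not Dia Box (Dia q or q) is false.
  At s5: Dia Box (Dia q or q) requires Box (Dia q or q) at some successor in {s0, s1, s5, s6, s7}.
    Box (Dia q or q) holds at s0, so Dia Box (Dia q or q) is true at s5.
      At s0: Box (Dia q or q) requires Dia q or q at every successor {s0, s1, s2, s3, s4, s7}.
        At s0: Dia q or q is true.
        At s1: Dia q or q is true.
        At s2: Dia q or q is true.
        At s3: Dia q or q is true.
        At s4: Dia q or q is true.
        At s7: Dia q or q is true.
      So Box (Dia q or q) is true at s0.

No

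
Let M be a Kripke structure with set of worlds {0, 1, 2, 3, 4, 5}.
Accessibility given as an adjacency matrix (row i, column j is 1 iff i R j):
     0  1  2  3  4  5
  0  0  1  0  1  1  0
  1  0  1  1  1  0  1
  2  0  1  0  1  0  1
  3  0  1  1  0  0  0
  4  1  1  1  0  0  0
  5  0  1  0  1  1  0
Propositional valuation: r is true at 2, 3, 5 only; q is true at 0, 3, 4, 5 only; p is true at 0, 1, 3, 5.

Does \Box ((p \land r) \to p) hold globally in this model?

Recall that \Box ψ holds at a world iff ψ holds at every accessible world, and \Diamond ψ holds iff ψ holds at some accessible world.
Let φ = \Box ((p \land r) \to p). Evaluate φ at each world:
  0 (successors {1, 3, 4}): φ is true.
  1 (successors {1, 2, 3, 5}): φ is true.
  2 (successors {1, 3, 5}): φ is true.
  3 (successors {1, 2}): φ is true.
  4 (successors {0, 1, 2}): φ is true.
  5 (successors {1, 3, 4}): φ is true.
For instance, at 1:
  At 1: \Box ((p \land r) \to p) requires (p \land r) \to p at every successor {1, 2, 3, 5}.
    At 1: (p \land r) \to p is true.
    At 2: (p \land r) \to p is true.
    At 3: (p \land r) \to p is true.
    At 5: (p \land r) \to p is true.
  So \Box ((p \land r) \to p) is true at 1.

Yes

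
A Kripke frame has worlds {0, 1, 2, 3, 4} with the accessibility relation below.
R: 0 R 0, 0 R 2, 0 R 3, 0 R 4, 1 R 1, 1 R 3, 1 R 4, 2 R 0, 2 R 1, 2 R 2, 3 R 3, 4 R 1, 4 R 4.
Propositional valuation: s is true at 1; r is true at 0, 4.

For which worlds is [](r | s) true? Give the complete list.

4

Let φ = [](r | s). Evaluate φ at each world:
  0 (successors {0, 2, 3, 4}): φ is false.
  1 (successors {1, 3, 4}): φ is false.
  2 (successors {0, 1, 2}): φ is false.
  3 (successors {3}): φ is false.
  4 (successors {1, 4}): φ is true.
For instance, at 2:
  At 2: [](r | s) requires r | s at every successor {0, 1, 2}.
    r | s fails at 2, so [](r | s) is false at 2.
Satisfying worlds: {4}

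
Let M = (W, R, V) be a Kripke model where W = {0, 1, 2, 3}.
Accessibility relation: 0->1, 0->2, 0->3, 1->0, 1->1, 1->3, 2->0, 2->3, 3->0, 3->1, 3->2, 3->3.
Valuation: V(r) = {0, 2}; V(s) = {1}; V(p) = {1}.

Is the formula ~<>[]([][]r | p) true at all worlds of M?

Yes

Recall that []ψ holds at a world iff ψ holds at every accessible world, and <>ψ holds iff ψ holds at some accessible world.
Let φ = ~<>[]([][]r | p). Evaluate φ at each world:
  0 (successors {1, 2, 3}): φ is true.
  1 (successors {0, 1, 3}): φ is true.
  2 (successors {0, 3}): φ is true.
  3 (successors {0, 1, 2, 3}): φ is true.
For instance, at 0:
  At 0: <>[]([][]r | p) is false, so ~<>[]([][]r | p) is true.
    At 0: <>[]([][]r | p) requires []([][]r | p) at some successor in {1, 2, 3}.
      At 1: []([][]r | p) is false.
      At 2: []([][]r | p) is false.
      At 3: []([][]r | p) is false.
    So <>[]([][]r | p) is false at 0.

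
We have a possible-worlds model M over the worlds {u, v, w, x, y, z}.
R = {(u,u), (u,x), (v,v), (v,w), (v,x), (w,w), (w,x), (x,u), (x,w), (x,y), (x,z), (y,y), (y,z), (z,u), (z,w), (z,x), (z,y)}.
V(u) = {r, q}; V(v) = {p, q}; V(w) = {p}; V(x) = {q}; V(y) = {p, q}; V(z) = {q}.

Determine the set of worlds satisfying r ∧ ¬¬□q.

u

Let φ = r ∧ ¬¬□q. Evaluate φ at each world:
  u (successors {u, x}): φ is true.
  v (successors {v, w, x}): φ is false.
  w (successors {w, x}): φ is false.
  x (successors {u, w, y, z}): φ is false.
  y (successors {y, z}): φ is false.
  z (successors {u, w, x, y}): φ is false.
For instance, at u:
  At u: r is true, ¬¬□q is true, so r ∧ ¬¬□q is true.
    At u: ¬□q is false, so ¬¬□q is true.
      At u: □q is true, so ¬□q is false.
Satisfying worlds: {u}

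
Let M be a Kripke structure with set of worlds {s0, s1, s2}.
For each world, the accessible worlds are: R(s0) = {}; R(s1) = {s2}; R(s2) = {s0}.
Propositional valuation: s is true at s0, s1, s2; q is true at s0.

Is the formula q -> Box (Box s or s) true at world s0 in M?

Recall that Box ψ holds at a world iff ψ holds at every accessible world, and Dia ψ holds iff ψ holds at some accessible world.
At s0: q is true, Box (Box s or s) is true, so q -> Box (Box s or s) is true.
  At s0: no accessible worlds, so Box (Box s or s) holds vacuously.

Yes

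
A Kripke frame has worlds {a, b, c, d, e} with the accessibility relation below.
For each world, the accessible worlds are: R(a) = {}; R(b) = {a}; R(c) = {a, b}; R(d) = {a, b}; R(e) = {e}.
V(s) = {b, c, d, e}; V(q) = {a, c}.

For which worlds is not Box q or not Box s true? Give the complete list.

Let φ = not Box q or not Box s. Evaluate φ at each world:
  a (successors ∅): φ is false.
  b (successors {a}): φ is true.
  c (successors {a, b}): φ is true.
  d (successors {a, b}): φ is true.
  e (successors {e}): φ is true.
For instance, at c:
  At c: not Box q is true, not Box s is true, so not Box q or not Box s is true.
    At c: Box q is false, so not Box q is true.
      At c: Box q requires q at every successor {a, b}.
        q fails at b, so Box q is false at c.
    At c: Box s is false, so not Box s is true.
      At c: Box s requires s at every successor {a, b}.
        s fails at a, so Box s is false at c.
Satisfying worlds: {b, c, d, e}

b, c, d, e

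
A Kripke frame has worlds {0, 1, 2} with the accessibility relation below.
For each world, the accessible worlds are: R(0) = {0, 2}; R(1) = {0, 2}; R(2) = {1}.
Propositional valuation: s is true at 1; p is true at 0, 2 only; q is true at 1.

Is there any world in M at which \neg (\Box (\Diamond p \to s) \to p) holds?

No

Let φ = \neg (\Box (\Diamond p \to s) \to p). Evaluate φ at each world:
  0 (successors {0, 2}): φ is false.
  1 (successors {0, 2}): φ is false.
  2 (successors {1}): φ is false.
For instance, at 2:
  At 2: \Box (\Diamond p \to s) \to p is true, so \neg (\Box (\Diamond p \to s) \to p) is false.
    At 2: \Box (\Diamond p \to s) is true, p is true, so \Box (\Diamond p \to s) \to p is true.
      At 2: \Box (\Diamond p \to s) requires \Diamond p \to s at every successor {1}.
        At 1: \Diamond p \to s is true.
      So \Box (\Diamond p \to s) is true at 2.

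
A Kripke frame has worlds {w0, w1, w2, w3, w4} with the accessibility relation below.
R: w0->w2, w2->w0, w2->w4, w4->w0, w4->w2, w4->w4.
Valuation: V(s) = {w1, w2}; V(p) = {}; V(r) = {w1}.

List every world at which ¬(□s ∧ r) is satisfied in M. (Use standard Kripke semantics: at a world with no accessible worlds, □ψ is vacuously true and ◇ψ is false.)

Recall that □ψ holds at a world iff ψ holds at every accessible world, and ◇ψ holds iff ψ holds at some accessible world.
Let φ = ¬(□s ∧ r). Evaluate φ at each world:
  w0 (successors {w2}): φ is true.
  w1 (successors ∅): φ is false.
  w2 (successors {w0, w4}): φ is true.
  w3 (successors ∅): φ is true.
  w4 (successors {w0, w2, w4}): φ is true.
For instance, at w4:
  At w4: □s ∧ r is false, so ¬(□s ∧ r) is true.
    At w4: □s is false, r is false, so □s ∧ r is false.
      At w4: □s requires s at every successor {w0, w2, w4}.
        s fails at w0, so □s is false at w4.
Satisfying worlds: {w0, w2, w3, w4}

w0, w2, w3, w4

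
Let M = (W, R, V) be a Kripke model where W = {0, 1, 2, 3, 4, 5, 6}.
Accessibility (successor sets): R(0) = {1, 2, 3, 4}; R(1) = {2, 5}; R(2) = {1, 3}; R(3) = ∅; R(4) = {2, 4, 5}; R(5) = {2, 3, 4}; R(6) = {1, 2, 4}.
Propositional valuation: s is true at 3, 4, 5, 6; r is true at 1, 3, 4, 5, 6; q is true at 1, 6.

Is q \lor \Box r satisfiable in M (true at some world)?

Let φ = q \lor \Box r. Evaluate φ at each world:
  0 (successors {1, 2, 3, 4}): φ is false.
  1 (successors {2, 5}): φ is true.
  2 (successors {1, 3}): φ is true.
  3 (successors ∅): φ is true.
  4 (successors {2, 4, 5}): φ is false.
  5 (successors {2, 3, 4}): φ is false.
  6 (successors {1, 2, 4}): φ is true.
Detail at 1 (witness):
  At 1: q is true, \Box r is false, so q \lor \Box r is true.
    At 1: \Box r requires r at every successor {2, 5}.
      r fails at 2, so \Box r is false at 1.

Yes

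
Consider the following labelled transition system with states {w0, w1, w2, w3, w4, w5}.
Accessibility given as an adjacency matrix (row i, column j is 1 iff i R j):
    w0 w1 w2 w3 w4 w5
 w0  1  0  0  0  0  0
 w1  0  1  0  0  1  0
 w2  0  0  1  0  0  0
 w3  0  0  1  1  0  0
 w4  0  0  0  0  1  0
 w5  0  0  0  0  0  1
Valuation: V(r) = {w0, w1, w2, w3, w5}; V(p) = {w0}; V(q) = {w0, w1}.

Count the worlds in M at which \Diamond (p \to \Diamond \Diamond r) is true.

6

Let φ = \Diamond (p \to \Diamond \Diamond r). Evaluate φ at each world:
  w0 (successors {w0}): φ is true.
  w1 (successors {w1, w4}): φ is true.
  w2 (successors {w2}): φ is true.
  w3 (successors {w2, w3}): φ is true.
  w4 (successors {w4}): φ is true.
  w5 (successors {w5}): φ is true.
For instance, at w0:
  At w0: \Diamond (p \to \Diamond \Diamond r) requires p \to \Diamond \Diamond r at some successor in {w0}.
    p \to \Diamond \Diamond r holds at w0, so \Diamond (p \to \Diamond \Diamond r) is true at w0.
      At w0: p is true, \Diamond \Diamond r is true, so p \to \Diamond \Diamond r is true.
Satisfying worlds: {w0, w1, w2, w3, w4, w5}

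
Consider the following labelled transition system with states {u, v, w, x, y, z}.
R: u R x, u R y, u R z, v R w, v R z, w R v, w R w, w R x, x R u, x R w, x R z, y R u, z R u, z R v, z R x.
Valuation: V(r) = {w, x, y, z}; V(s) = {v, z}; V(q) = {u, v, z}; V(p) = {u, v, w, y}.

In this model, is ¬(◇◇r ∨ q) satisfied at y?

No

At y: ◇◇r ∨ q is true, so ¬(◇◇r ∨ q) is false.
  At y: ◇◇r is true, q is false, so ◇◇r ∨ q is true.
    At y: ◇◇r requires ◇r at some successor in {u}.
      ◇r holds at u, so ◇◇r is true at y.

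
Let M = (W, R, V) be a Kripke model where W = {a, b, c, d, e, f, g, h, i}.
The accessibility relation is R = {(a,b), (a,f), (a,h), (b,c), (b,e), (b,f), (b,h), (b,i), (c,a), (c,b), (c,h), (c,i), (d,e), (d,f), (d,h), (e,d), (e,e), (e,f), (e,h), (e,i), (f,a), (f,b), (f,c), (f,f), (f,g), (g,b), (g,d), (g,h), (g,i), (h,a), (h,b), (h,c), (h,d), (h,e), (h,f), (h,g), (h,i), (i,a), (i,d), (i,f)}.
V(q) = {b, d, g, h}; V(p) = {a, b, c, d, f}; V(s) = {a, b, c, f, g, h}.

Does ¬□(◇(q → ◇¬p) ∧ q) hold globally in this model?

Let φ = ¬□(◇(q → ◇¬p) ∧ q). Evaluate φ at each world:
  a (successors {b, f, h}): φ is true.
  b (successors {c, e, f, h, i}): φ is true.
  c (successors {a, b, h, i}): φ is true.
  d (successors {e, f, h}): φ is true.
  e (successors {d, e, f, h, i}): φ is true.
  f (successors {a, b, c, f, g}): φ is true.
  g (successors {b, d, h, i}): φ is true.
  h (successors {a, b, c, d, e, f, g, i}): φ is true.
  i (successors {a, d, f}): φ is true.
For instance, at a:
  At a: □(◇(q → ◇¬p) ∧ q) is false, so ¬□(◇(q → ◇¬p) ∧ q) is true.
    At a: □(◇(q → ◇¬p) ∧ q) requires ◇(q → ◇¬p) ∧ q at every successor {b, f, h}.
      ◇(q → ◇¬p) ∧ q fails at f, so □(◇(q → ◇¬p) ∧ q) is false at a.

Yes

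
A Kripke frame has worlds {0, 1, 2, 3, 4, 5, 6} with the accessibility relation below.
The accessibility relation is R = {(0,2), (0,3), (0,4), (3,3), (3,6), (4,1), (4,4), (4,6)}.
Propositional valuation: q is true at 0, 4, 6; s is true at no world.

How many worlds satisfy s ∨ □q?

Let φ = s ∨ □q. Evaluate φ at each world:
  0 (successors {2, 3, 4}): φ is false.
  1 (successors ∅): φ is true.
  2 (successors ∅): φ is true.
  3 (successors {3, 6}): φ is false.
  4 (successors {1, 4, 6}): φ is false.
  5 (successors ∅): φ is true.
  6 (successors ∅): φ is true.
For instance, at 4:
  At 4: s is false, □q is false, so s ∨ □q is false.
    At 4: □q requires q at every successor {1, 4, 6}.
      q fails at 1, so □q is false at 4.
Satisfying worlds: {1, 2, 5, 6}

4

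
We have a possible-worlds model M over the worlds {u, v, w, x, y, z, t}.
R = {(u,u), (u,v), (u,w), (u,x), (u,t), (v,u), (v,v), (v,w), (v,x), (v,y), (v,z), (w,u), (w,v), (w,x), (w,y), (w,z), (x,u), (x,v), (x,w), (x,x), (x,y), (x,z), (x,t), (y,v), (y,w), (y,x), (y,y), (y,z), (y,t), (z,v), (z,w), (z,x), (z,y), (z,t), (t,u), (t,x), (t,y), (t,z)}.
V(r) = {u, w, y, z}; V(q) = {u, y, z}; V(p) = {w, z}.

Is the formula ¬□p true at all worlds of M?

Let φ = ¬□p. Evaluate φ at each world:
  u (successors {u, v, w, x, t}): φ is true.
  v (successors {u, v, w, x, y, z}): φ is true.
  w (successors {u, v, x, y, z}): φ is true.
  x (successors {u, v, w, x, y, z, t}): φ is true.
  y (successors {v, w, x, y, z, t}): φ is true.
  z (successors {v, w, x, y, t}): φ is true.
  t (successors {u, x, y, z}): φ is true.
For instance, at u:
  At u: □p is false, so ¬□p is true.
    At u: □p requires p at every successor {u, v, w, x, t}.
      p fails at u, so □p is false at u.

Yes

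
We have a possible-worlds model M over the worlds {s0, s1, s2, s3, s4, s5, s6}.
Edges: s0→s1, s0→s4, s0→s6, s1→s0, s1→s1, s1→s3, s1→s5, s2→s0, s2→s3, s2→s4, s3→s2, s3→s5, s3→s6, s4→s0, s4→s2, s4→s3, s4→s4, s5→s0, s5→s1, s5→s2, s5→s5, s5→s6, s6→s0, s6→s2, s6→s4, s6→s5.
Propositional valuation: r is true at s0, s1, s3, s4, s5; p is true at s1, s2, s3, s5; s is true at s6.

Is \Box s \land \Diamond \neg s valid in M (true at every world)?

Let φ = \Box s \land \Diamond \neg s. Evaluate φ at each world:
  s0 (successors {s1, s4, s6}): φ is false.
  s1 (successors {s0, s1, s3, s5}): φ is false.
  s2 (successors {s0, s3, s4}): φ is false.
  s3 (successors {s2, s5, s6}): φ is false.
  s4 (successors {s0, s2, s3, s4}): φ is false.
  s5 (successors {s0, s1, s2, s5, s6}): φ is false.
  s6 (successors {s0, s2, s4, s5}): φ is false.
Detail at s0 (counterexample):
  At s0: \Box s is false, \Diamond \neg s is true, so \Box s \land \Diamond \neg s is false.
    At s0: \Box s requires s at every successor {s1, s4, s6}.
      s fails at s1, so \Box s is false at s0.
    At s0: \Diamond \neg s requires \neg s at some successor in {s1, s4, s6}.
      \neg s holds at s1, so \Diamond \neg s is true at s0.

No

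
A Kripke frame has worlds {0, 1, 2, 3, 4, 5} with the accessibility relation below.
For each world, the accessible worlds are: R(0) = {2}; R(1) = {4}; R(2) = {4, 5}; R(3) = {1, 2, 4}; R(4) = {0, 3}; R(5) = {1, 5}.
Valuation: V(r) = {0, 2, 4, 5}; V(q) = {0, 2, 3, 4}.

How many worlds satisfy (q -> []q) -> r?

5

Recall that []ψ holds at a world iff ψ holds at every accessible world, and <>ψ holds iff ψ holds at some accessible world.
Let φ = (q -> []q) -> r. Evaluate φ at each world:
  0 (successors {2}): φ is true.
  1 (successors {4}): φ is false.
  2 (successors {4, 5}): φ is true.
  3 (successors {1, 2, 4}): φ is true.
  4 (successors {0, 3}): φ is true.
  5 (successors {1, 5}): φ is true.
For instance, at 0:
  At 0: q -> []q is true, r is true, so (q -> []q) -> r is true.
    At 0: q is true, []q is true, so q -> []q is true.
      At 0: []q requires q at every successor {2}.
        At 2: q is true.
      So []q is true at 0.
Satisfying worlds: {0, 2, 3, 4, 5}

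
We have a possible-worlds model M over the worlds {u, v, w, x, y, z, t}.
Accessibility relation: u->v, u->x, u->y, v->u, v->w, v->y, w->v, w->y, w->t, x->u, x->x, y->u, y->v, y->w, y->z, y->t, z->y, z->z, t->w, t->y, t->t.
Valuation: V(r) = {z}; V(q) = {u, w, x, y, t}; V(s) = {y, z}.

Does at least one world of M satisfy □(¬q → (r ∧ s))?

Recall that □ψ holds at a world iff ψ holds at every accessible world, and ◇ψ holds iff ψ holds at some accessible world.
Let φ = □(¬q → (r ∧ s)). Evaluate φ at each world:
  u (successors {v, x, y}): φ is false.
  v (successors {u, w, y}): φ is true.
  w (successors {v, y, t}): φ is false.
  x (successors {u, x}): φ is true.
  y (successors {u, v, w, z, t}): φ is false.
  z (successors {y, z}): φ is true.
  t (successors {w, y, t}): φ is true.
Detail at v (witness):
  At v: □(¬q → (r ∧ s)) requires ¬q → (r ∧ s) at every successor {u, w, y}.
    At u: ¬q → (r ∧ s) is true.
    At w: ¬q → (r ∧ s) is true.
    At y: ¬q → (r ∧ s) is true.
  So □(¬q → (r ∧ s)) is true at v.

Yes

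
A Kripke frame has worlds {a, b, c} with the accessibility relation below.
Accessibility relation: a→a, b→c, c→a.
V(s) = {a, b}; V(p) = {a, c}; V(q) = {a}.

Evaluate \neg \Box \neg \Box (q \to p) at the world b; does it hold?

At b: \Box \neg \Box (q \to p) is false, so \neg \Box \neg \Box (q \to p) is true.
  At b: \Box \neg \Box (q \to p) requires \neg \Box (q \to p) at every successor {c}.
    \neg \Box (q \to p) fails at c, so \Box \neg \Box (q \to p) is false at b.
      At c: \Box (q \to p) is true, so \neg \Box (q \to p) is false.

Yes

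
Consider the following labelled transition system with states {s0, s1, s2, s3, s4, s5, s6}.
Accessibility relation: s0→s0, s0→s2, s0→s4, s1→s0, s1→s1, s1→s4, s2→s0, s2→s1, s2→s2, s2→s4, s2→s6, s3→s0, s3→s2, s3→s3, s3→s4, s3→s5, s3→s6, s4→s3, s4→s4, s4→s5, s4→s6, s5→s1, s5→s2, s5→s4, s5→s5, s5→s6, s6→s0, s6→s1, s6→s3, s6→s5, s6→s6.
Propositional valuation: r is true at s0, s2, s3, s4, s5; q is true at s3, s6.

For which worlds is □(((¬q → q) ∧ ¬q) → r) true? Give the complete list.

s0, s1, s2, s3, s4, s5, s6

Recall that □ψ holds at a world iff ψ holds at every accessible world, and ◇ψ holds iff ψ holds at some accessible world.
Let φ = □(((¬q → q) ∧ ¬q) → r). Evaluate φ at each world:
  s0 (successors {s0, s2, s4}): φ is true.
  s1 (successors {s0, s1, s4}): φ is true.
  s2 (successors {s0, s1, s2, s4, s6}): φ is true.
  s3 (successors {s0, s2, s3, s4, s5, s6}): φ is true.
  s4 (successors {s3, s4, s5, s6}): φ is true.
  s5 (successors {s1, s2, s4, s5, s6}): φ is true.
  s6 (successors {s0, s1, s3, s5, s6}): φ is true.
For instance, at s5:
  At s5: □(((¬q → q) ∧ ¬q) → r) requires ((¬q → q) ∧ ¬q) → r at every successor {s1, s2, s4, s5, s6}.
    At s1: ((¬q → q) ∧ ¬q) → r is true.
    At s2: ((¬q → q) ∧ ¬q) → r is true.
    At s4: ((¬q → q) ∧ ¬q) → r is true.
    At s5: ((¬q → q) ∧ ¬q) → r is true.
    At s6: ((¬q → q) ∧ ¬q) → r is true.
  So □(((¬q → q) ∧ ¬q) → r) is true at s5.
Satisfying worlds: {s0, s1, s2, s3, s4, s5, s6}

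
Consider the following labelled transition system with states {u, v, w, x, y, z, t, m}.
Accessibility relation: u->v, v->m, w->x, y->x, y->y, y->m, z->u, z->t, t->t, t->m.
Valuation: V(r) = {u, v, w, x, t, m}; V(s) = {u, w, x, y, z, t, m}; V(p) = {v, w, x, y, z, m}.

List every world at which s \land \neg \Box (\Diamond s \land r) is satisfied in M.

Let φ = s \land \neg \Box (\Diamond s \land r). Evaluate φ at each world:
  u (successors {v}): φ is false.
  v (successors {m}): φ is false.
  w (successors {x}): φ is true.
  x (successors ∅): φ is false.
  y (successors {x, y, m}): φ is true.
  z (successors {u, t}): φ is true.
  t (successors {t, m}): φ is true.
  m (successors ∅): φ is false.
For instance, at y:
  At y: s is true, \neg \Box (\Diamond s \land r) is true, so s \land \neg \Box (\Diamond s \land r) is true.
    At y: \Box (\Diamond s \land r) is false, so \neg \Box (\Diamond s \land r) is true.
      At y: \Box (\Diamond s \land r) requires \Diamond s \land r at every successor {x, y, m}.
        \Diamond s \land r fails at x, so \Box (\Diamond s \land r) is false at y.
Satisfying worlds: {w, y, z, t}

w, y, z, t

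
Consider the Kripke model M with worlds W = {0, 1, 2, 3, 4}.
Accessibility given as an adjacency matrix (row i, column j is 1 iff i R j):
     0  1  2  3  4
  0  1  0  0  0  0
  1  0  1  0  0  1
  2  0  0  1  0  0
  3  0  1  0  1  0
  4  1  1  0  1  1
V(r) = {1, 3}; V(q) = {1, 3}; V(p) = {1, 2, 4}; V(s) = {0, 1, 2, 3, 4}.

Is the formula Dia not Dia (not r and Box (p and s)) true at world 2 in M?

At 2: Dia not Dia (not r and Box (p and s)) requires not Dia (not r and Box (p and s)) at some successor in {2}.
  At 2: not Dia (not r and Box (p and s)) is false.
So Dia not Dia (not r and Box (p and s)) is false at 2.

No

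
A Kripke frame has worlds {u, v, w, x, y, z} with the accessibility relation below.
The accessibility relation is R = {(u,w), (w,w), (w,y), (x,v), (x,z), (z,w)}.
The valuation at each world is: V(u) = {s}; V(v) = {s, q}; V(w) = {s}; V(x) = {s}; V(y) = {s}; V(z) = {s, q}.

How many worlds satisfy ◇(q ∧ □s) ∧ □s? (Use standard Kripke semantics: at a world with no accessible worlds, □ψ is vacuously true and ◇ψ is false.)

1

Let φ = ◇(q ∧ □s) ∧ □s. Evaluate φ at each world:
  u (successors {w}): φ is false.
  v (successors ∅): φ is false.
  w (successors {w, y}): φ is false.
  x (successors {v, z}): φ is true.
  y (successors ∅): φ is false.
  z (successors {w}): φ is false.
For instance, at w:
  At w: ◇(q ∧ □s) is false, □s is true, so ◇(q ∧ □s) ∧ □s is false.
    At w: ◇(q ∧ □s) requires q ∧ □s at some successor in {w, y}.
      At w: q ∧ □s is false.
      At y: q ∧ □s is false.
    So ◇(q ∧ □s) is false at w.
    At w: □s requires s at every successor {w, y}.
      At w: s is true.
      At y: s is true.
    So □s is true at w.
Satisfying worlds: {x}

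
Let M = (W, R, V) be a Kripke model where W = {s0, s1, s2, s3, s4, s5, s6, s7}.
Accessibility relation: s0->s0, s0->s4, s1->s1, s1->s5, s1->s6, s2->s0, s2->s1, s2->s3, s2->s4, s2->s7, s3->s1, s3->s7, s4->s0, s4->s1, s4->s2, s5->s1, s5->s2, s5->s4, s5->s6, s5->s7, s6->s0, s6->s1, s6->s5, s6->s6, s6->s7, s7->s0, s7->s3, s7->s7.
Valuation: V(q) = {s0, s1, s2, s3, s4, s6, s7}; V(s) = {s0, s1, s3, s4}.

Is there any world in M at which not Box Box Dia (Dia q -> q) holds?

No

Let φ = not Box Box Dia (Dia q -> q). Evaluate φ at each world:
  s0 (successors {s0, s4}): φ is false.
  s1 (successors {s1, s5, s6}): φ is false.
  s2 (successors {s0, s1, s3, s4, s7}): φ is false.
  s3 (successors {s1, s7}): φ is false.
  s4 (successors {s0, s1, s2}): φ is false.
  s5 (successors {s1, s2, s4, s6, s7}): φ is false.
  s6 (successors {s0, s1, s5, s6, s7}): φ is false.
  s7 (successors {s0, s3, s7}): φ is false.
For instance, at s4:
  At s4: Box Box Dia (Dia q -> q) is true, so not Box Box Dia (Dia q -> q) is false.
    At s4: Box Box Dia (Dia q -> q) requires Box Dia (Dia q -> q) at every successor {s0, s1, s2}.
      At s0: Box Dia (Dia q -> q) is true.
      At s1: Box Dia (Dia q -> q) is true.
      At s2: Box Dia (Dia q -> q) is true.
    So Box Box Dia (Dia q -> q) is true at s4.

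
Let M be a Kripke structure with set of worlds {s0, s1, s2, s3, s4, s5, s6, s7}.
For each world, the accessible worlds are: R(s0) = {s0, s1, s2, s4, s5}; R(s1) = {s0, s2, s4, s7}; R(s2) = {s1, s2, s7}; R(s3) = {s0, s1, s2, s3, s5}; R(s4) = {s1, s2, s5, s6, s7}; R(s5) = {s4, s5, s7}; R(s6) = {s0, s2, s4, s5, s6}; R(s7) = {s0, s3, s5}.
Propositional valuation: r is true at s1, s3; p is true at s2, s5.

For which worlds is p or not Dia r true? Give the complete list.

s1, s2, s5, s6

Let φ = p or not Dia r. Evaluate φ at each world:
  s0 (successors {s0, s1, s2, s4, s5}): φ is false.
  s1 (successors {s0, s2, s4, s7}): φ is true.
  s2 (successors {s1, s2, s7}): φ is true.
  s3 (successors {s0, s1, s2, s3, s5}): φ is false.
  s4 (successors {s1, s2, s5, s6, s7}): φ is false.
  s5 (successors {s4, s5, s7}): φ is true.
  s6 (successors {s0, s2, s4, s5, s6}): φ is true.
  s7 (successors {s0, s3, s5}): φ is false.
For instance, at s4:
  At s4: p is false, not Dia r is false, so p or not Dia r is false.
    At s4: Dia r is true, so not Dia r is false.
      At s4: Dia r requires r at some successor in {s1, s2, s5, s6, s7}.
        r holds at s1, so Dia r is true at s4.
Satisfying worlds: {s1, s2, s5, s6}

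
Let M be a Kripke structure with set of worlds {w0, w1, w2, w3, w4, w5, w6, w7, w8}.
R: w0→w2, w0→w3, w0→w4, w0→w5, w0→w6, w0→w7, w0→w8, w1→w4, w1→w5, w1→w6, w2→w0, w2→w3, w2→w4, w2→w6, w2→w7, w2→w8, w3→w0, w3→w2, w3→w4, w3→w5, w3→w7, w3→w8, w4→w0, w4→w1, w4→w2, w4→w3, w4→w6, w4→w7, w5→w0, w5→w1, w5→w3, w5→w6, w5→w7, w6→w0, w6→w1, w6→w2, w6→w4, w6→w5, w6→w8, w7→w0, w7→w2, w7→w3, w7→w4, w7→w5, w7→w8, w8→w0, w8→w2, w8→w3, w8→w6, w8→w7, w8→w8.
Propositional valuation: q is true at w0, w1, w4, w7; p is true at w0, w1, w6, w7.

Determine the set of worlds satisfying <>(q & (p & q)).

Let φ = <>(q & (p & q)). Evaluate φ at each world:
  w0 (successors {w2, w3, w4, w5, w6, w7, w8}): φ is true.
  w1 (successors {w4, w5, w6}): φ is false.
  w2 (successors {w0, w3, w4, w6, w7, w8}): φ is true.
  w3 (successors {w0, w2, w4, w5, w7, w8}): φ is true.
  w4 (successors {w0, w1, w2, w3, w6, w7}): φ is true.
  w5 (successors {w0, w1, w3, w6, w7}): φ is true.
  w6 (successors {w0, w1, w2, w4, w5, w8}): φ is true.
  w7 (successors {w0, w2, w3, w4, w5, w8}): φ is true.
  w8 (successors {w0, w2, w3, w6, w7, w8}): φ is true.
For instance, at w6:
  At w6: <>(q & (p & q)) requires q & (p & q) at some successor in {w0, w1, w2, w4, w5, w8}.
    q & (p & q) holds at w0, so <>(q & (p & q)) is true at w6.
Satisfying worlds: {w0, w2, w3, w4, w5, w6, w7, w8}

w0, w2, w3, w4, w5, w6, w7, w8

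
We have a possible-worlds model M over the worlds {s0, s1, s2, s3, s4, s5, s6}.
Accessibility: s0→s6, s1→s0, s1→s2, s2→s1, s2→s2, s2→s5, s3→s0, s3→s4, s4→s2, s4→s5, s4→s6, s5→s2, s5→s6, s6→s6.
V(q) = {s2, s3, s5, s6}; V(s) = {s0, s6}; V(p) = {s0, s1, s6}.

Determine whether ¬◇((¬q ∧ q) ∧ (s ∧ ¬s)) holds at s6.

Yes

At s6: ◇((¬q ∧ q) ∧ (s ∧ ¬s)) is false, so ¬◇((¬q ∧ q) ∧ (s ∧ ¬s)) is true.
  At s6: ◇((¬q ∧ q) ∧ (s ∧ ¬s)) requires (¬q ∧ q) ∧ (s ∧ ¬s) at some successor in {s6}.
    At s6: (¬q ∧ q) ∧ (s ∧ ¬s) is false.
  So ◇((¬q ∧ q) ∧ (s ∧ ¬s)) is false at s6.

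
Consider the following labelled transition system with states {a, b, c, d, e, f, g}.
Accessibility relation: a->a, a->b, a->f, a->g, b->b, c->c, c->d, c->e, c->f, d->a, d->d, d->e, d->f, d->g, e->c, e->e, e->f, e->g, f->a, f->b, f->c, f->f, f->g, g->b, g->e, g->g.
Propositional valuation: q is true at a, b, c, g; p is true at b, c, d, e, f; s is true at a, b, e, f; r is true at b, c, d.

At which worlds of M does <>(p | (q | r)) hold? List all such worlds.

Let φ = <>(p | (q | r)). Evaluate φ at each world:
  a (successors {a, b, f, g}): φ is true.
  b (successors {b}): φ is true.
  c (successors {c, d, e, f}): φ is true.
  d (successors {a, d, e, f, g}): φ is true.
  e (successors {c, e, f, g}): φ is true.
  f (successors {a, b, c, f, g}): φ is true.
  g (successors {b, e, g}): φ is true.
For instance, at f:
  At f: <>(p | (q | r)) requires p | (q | r) at some successor in {a, b, c, f, g}.
    p | (q | r) holds at a, so <>(p | (q | r)) is true at f.
Satisfying worlds: {a, b, c, d, e, f, g}

a, b, c, d, e, f, g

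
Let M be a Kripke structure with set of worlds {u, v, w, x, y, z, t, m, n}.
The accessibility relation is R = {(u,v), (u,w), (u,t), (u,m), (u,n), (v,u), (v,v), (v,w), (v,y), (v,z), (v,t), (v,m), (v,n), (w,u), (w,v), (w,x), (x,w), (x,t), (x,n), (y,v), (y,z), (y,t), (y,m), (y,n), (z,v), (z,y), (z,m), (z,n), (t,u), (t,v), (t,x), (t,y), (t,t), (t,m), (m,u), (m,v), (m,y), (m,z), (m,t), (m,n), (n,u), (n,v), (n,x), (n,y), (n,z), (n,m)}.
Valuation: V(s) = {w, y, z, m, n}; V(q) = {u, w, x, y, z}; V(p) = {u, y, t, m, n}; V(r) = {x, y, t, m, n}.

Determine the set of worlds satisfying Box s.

none

Recall that Box ψ holds at a world iff ψ holds at every accessible world, and Dia ψ holds iff ψ holds at some accessible world.
Let φ = Box s. Evaluate φ at each world:
  u (successors {v, w, t, m, n}): φ is false.
  v (successors {u, v, w, y, z, t, m, n}): φ is false.
  w (successors {u, v, x}): φ is false.
  x (successors {w, t, n}): φ is false.
  y (successors {v, z, t, m, n}): φ is false.
  z (successors {v, y, m, n}): φ is false.
  t (successors {u, v, x, y, t, m}): φ is false.
  m (successors {u, v, y, z, t, n}): φ is false.
  n (successors {u, v, x, y, z, m}): φ is false.
For instance, at v:
  At v: Box s requires s at every successor {u, v, w, y, z, t, m, n}.
    s fails at u, so Box s is false at v.
Satisfying worlds: none.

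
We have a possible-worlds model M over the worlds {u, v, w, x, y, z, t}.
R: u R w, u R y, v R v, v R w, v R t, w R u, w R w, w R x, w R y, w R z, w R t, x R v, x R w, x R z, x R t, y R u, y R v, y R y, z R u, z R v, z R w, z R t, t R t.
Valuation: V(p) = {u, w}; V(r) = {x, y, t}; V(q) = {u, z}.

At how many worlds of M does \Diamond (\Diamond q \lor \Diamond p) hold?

Let φ = \Diamond (\Diamond q \lor \Diamond p). Evaluate φ at each world:
  u (successors {w, y}): φ is true.
  v (successors {v, w, t}): φ is true.
  w (successors {u, w, x, y, z, t}): φ is true.
  x (successors {v, w, z, t}): φ is true.
  y (successors {u, v, y}): φ is true.
  z (successors {u, v, w, t}): φ is true.
  t (successors {t}): φ is false.
For instance, at w:
  At w: \Diamond (\Diamond q \lor \Diamond p) requires \Diamond q \lor \Diamond p at some successor in {u, w, x, y, z, t}.
    \Diamond q \lor \Diamond p holds at u, so \Diamond (\Diamond q \lor \Diamond p) is true at w.
      At u: \Diamond q is false, \Diamond p is true, so \Diamond q \lor \Diamond p is true.
Satisfying worlds: {u, v, w, x, y, z}

6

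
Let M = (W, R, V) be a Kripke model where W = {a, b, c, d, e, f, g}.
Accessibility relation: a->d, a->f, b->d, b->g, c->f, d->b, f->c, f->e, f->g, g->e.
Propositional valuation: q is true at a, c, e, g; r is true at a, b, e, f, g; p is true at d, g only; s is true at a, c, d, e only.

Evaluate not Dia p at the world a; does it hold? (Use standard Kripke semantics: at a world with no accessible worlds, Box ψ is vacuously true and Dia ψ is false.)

At a: Dia p is true, so not Dia p is false.
  At a: Dia p requires p at some successor in {d, f}.
    p holds at d, so Dia p is true at a.

No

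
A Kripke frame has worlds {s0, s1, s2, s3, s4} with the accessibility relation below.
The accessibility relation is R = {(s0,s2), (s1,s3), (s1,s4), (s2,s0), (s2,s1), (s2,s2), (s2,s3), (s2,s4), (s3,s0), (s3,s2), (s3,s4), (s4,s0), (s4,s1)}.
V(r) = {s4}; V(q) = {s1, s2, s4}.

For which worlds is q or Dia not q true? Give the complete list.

Let φ = q or Dia not q. Evaluate φ at each world:
  s0 (successors {s2}): φ is false.
  s1 (successors {s3, s4}): φ is true.
  s2 (successors {s0, s1, s2, s3, s4}): φ is true.
  s3 (successors {s0, s2, s4}): φ is true.
  s4 (successors {s0, s1}): φ is true.
For instance, at s0:
  At s0: q is false, Dia not q is false, so q or Dia not q is false.
    At s0: Dia not q requires not q at some successor in {s2}.
      At s2: not q is false.
    So Dia not q is false at s0.
Satisfying worlds: {s1, s2, s3, s4}

s1, s2, s3, s4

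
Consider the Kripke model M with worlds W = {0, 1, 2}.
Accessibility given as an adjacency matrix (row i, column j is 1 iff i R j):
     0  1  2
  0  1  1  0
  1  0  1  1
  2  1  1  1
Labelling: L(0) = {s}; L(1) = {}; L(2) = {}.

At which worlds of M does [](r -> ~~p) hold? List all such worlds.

Recall that []ψ holds at a world iff ψ holds at every accessible world, and <>ψ holds iff ψ holds at some accessible world.
Let φ = [](r -> ~~p). Evaluate φ at each world:
  0 (successors {0, 1}): φ is true.
  1 (successors {1, 2}): φ is true.
  2 (successors {0, 1, 2}): φ is true.
For instance, at 0:
  At 0: [](r -> ~~p) requires r -> ~~p at every successor {0, 1}.
    At 0: r -> ~~p is true.
    At 1: r -> ~~p is true.
  So [](r -> ~~p) is true at 0.
Satisfying worlds: {0, 1, 2}

0, 1, 2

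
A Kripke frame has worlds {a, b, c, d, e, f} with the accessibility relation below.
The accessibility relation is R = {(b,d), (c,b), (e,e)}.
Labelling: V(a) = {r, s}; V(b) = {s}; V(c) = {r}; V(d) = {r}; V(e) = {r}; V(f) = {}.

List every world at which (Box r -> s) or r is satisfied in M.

Let φ = (Box r -> s) or r. Evaluate φ at each world:
  a (successors ∅): φ is true.
  b (successors {d}): φ is true.
  c (successors {b}): φ is true.
  d (successors ∅): φ is true.
  e (successors {e}): φ is true.
  f (successors ∅): φ is false.
For instance, at b:
  At b: Box r -> s is true, r is false, so (Box r -> s) or r is true.
    At b: Box r is true, s is true, so Box r -> s is true.
      At b: Box r requires r at every successor {d}.
        At d: r is true.
      So Box r is true at b.
Satisfying worlds: {a, b, c, d, e}

a, b, c, d, e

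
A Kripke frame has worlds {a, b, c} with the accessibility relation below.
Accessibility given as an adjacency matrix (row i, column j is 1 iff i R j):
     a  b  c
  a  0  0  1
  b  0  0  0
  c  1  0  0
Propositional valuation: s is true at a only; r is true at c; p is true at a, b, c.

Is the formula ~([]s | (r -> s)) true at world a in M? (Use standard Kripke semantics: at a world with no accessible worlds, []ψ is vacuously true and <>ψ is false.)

At a: []s | (r -> s) is true, so ~([]s | (r -> s)) is false.
  At a: []s is false, r -> s is true, so []s | (r -> s) is true.
    At a: []s requires s at every successor {c}.
      s fails at c, so []s is false at a.

No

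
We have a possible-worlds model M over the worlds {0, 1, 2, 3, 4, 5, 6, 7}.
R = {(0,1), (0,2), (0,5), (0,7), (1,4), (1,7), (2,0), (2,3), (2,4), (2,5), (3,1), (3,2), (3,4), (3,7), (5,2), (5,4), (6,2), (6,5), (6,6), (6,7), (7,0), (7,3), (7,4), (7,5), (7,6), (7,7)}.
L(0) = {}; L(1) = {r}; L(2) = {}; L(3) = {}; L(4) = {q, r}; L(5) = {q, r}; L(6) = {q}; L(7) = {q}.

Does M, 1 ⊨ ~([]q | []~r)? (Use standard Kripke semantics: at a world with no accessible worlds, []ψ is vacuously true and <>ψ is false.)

No

At 1: []q | []~r is true, so ~([]q | []~r) is false.
  At 1: []q is true, []~r is false, so []q | []~r is true.
    At 1: []q requires q at every successor {4, 7}.
      At 4: q is true.
      At 7: q is true.
    So []q is true at 1.
    At 1: []~r requires ~r at every successor {4, 7}.
      ~r fails at 4, so []~r is false at 1.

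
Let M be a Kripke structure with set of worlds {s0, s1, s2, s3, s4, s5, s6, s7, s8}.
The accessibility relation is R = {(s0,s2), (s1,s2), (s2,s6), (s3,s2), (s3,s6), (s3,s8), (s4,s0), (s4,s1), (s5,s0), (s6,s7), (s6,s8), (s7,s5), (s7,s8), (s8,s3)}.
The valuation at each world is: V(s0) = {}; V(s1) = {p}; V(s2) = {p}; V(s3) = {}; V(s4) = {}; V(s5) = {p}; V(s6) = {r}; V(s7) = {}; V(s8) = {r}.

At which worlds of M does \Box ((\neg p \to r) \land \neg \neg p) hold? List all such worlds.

Recall that \Box ψ holds at a world iff ψ holds at every accessible world, and \Diamond ψ holds iff ψ holds at some accessible world.
Let φ = \Box ((\neg p \to r) \land \neg \neg p). Evaluate φ at each world:
  s0 (successors {s2}): φ is true.
  s1 (successors {s2}): φ is true.
  s2 (successors {s6}): φ is false.
  s3 (successors {s2, s6, s8}): φ is false.
  s4 (successors {s0, s1}): φ is false.
  s5 (successors {s0}): φ is false.
  s6 (successors {s7, s8}): φ is false.
  s7 (successors {s5, s8}): φ is false.
  s8 (successors {s3}): φ is false.
For instance, at s0:
  At s0: \Box ((\neg p \to r) \land \neg \neg p) requires (\neg p \to r) \land \neg \neg p at every successor {s2}.
    At s2: (\neg p \to r) \land \neg \neg p is true.
  So \Box ((\neg p \to r) \land \neg \neg p) is true at s0.
Satisfying worlds: {s0, s1}

s0, s1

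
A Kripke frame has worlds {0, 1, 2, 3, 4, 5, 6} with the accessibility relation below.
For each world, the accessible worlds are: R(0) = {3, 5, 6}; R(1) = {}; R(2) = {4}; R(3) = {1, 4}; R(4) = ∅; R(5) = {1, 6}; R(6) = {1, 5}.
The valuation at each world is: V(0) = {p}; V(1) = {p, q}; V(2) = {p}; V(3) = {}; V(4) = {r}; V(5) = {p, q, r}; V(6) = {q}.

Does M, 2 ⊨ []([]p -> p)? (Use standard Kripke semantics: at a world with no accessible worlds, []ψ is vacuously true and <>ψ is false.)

No

At 2: []([]p -> p) requires []p -> p at every successor {4}.
  []p -> p fails at 4, so []([]p -> p) is false at 2.
    At 4: []p is true, p is false, so []p -> p is false.
      At 4: no accessible worlds, so []p holds vacuously.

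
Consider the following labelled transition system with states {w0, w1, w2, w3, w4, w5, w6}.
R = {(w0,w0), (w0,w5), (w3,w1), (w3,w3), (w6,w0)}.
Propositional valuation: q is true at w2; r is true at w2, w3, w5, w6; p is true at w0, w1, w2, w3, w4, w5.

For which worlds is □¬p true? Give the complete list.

w1, w2, w4, w5

Recall that □ψ holds at a world iff ψ holds at every accessible world, and ◇ψ holds iff ψ holds at some accessible world.
Let φ = □¬p. Evaluate φ at each world:
  w0 (successors {w0, w5}): φ is false.
  w1 (successors ∅): φ is true.
  w2 (successors ∅): φ is true.
  w3 (successors {w1, w3}): φ is false.
  w4 (successors ∅): φ is true.
  w5 (successors ∅): φ is true.
  w6 (successors {w0}): φ is false.
For instance, at w0:
  At w0: □¬p requires ¬p at every successor {w0, w5}.
    ¬p fails at w0, so □¬p is false at w0.
Satisfying worlds: {w1, w2, w4, w5}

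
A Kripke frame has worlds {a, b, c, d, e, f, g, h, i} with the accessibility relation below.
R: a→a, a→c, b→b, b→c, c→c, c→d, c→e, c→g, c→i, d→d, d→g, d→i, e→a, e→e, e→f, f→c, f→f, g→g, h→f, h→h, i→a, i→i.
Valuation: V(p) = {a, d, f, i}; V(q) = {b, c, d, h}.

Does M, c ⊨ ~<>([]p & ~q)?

No

At c: <>([]p & ~q) is true, so ~<>([]p & ~q) is false.
  At c: <>([]p & ~q) requires []p & ~q at some successor in {c, d, e, g, i}.
    []p & ~q holds at i, so <>([]p & ~q) is true at c.
      At i: []p is true, ~q is true, so []p & ~q is true.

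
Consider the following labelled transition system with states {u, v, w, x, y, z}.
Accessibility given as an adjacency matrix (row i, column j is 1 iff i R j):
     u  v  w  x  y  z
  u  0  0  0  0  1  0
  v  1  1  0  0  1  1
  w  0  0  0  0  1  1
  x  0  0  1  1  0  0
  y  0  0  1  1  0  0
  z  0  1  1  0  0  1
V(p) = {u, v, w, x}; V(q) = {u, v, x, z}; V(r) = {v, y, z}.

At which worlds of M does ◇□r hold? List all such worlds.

v, x, y, z

Let φ = ◇□r. Evaluate φ at each world:
  u (successors {y}): φ is false.
  v (successors {u, v, y, z}): φ is true.
  w (successors {y, z}): φ is false.
  x (successors {w, x}): φ is true.
  y (successors {w, x}): φ is true.
  z (successors {v, w, z}): φ is true.
For instance, at z:
  At z: ◇□r requires □r at some successor in {v, w, z}.
    □r holds at w, so ◇□r is true at z.
      At w: □r requires r at every successor {y, z}.
        At y: r is true.
        At z: r is true.
      So □r is true at w.
Satisfying worlds: {v, x, y, z}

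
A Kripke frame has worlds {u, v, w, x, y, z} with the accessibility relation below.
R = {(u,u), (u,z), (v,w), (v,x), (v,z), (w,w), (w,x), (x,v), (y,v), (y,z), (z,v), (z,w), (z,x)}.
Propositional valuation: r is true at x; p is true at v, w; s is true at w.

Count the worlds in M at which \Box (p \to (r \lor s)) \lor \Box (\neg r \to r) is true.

3

Recall that \Box ψ holds at a world iff ψ holds at every accessible world, and \Diamond ψ holds iff ψ holds at some accessible world.
Let φ = \Box (p \to (r \lor s)) \lor \Box (\neg r \to r). Evaluate φ at each world:
  u (successors {u, z}): φ is true.
  v (successors {w, x, z}): φ is true.
  w (successors {w, x}): φ is true.
  x (successors {v}): φ is false.
  y (successors {v, z}): φ is false.
  z (successors {v, w, x}): φ is false.
For instance, at z:
  At z: \Box (p \to (r \lor s)) is false, \Box (\neg r \to r) is false, so \Box (p \to (r \lor s)) \lor \Box (\neg r \to r) is false.
    At z: \Box (p \to (r \lor s)) requires p \to (r \lor s) at every successor {v, w, x}.
      p \to (r \lor s) fails at v, so \Box (p \to (r \lor s)) is false at z.
    At z: \Box (\neg r \to r) requires \neg r \to r at every successor {v, w, x}.
      \neg r \to r fails at v, so \Box (\neg r \to r) is false at z.
Satisfying worlds: {u, v, w}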